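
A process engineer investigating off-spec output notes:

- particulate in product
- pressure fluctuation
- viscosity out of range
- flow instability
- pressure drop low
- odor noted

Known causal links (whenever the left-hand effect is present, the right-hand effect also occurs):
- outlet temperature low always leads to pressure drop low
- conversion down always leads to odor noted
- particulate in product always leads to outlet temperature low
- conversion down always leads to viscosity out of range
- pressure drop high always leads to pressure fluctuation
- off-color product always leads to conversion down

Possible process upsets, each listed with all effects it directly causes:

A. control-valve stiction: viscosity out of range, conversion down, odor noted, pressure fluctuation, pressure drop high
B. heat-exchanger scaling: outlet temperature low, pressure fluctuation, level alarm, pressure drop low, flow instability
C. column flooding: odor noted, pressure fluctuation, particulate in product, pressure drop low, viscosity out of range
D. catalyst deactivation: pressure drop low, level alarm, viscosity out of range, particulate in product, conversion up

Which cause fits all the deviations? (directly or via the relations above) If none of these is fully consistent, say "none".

none

For each candidate, compare predicted effects to what was observed:
(A) control-valve stiction — particulate in product NO; pressure fluctuation yes; viscosity out of range yes; flow instability NO; pressure drop low NO; odor noted yes
(B) heat-exchanger scaling — does not account for particulate in product, viscosity out of range, odor noted
(C) column flooding — does not account for flow instability
(D) catalyst deactivation — particulate in product yes; pressure fluctuation NO; viscosity out of range yes; flow instability NO; pressure drop low yes; odor noted NO
None of the listed candidates fits everything.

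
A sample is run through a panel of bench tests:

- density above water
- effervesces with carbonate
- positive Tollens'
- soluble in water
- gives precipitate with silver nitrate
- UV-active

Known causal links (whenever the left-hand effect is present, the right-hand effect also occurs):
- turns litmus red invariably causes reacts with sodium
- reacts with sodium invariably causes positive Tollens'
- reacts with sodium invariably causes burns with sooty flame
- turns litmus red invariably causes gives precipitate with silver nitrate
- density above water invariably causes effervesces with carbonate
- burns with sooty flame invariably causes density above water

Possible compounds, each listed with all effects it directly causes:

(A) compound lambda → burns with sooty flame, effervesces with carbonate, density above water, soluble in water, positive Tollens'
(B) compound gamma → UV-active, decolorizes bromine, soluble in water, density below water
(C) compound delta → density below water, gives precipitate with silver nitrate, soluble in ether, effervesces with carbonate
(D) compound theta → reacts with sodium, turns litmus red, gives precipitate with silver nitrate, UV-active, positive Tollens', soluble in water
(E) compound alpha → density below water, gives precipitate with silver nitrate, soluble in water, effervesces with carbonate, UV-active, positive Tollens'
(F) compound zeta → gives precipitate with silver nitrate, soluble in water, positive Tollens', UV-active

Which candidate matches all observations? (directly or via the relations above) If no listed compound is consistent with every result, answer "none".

D

For each candidate, compare predicted effects to what was observed:
(A) compound lambda — does not account for gives precipitate with silver nitrate, UV-active
(B) compound gamma — density above water -; effervesces with carbonate -; positive Tollens' -; soluble in water +; gives precipitate with silver nitrate -; UV-active +
(C) compound delta — fails on density above water, positive Tollens', soluble in water, UV-active (predicts density below water, not density above water)
(D) compound theta — accounts for every observation (density above water by reacts with sodium → burns with sooty flame → density above water)
(E) compound alpha — fails on density above water (predicts density below water, not density above water)
(F) compound zeta — density above water -; effervesces with carbonate -; positive Tollens' +; soluble in water +; gives precipitate with silver nitrate +; UV-active +
(D) alone accounts for all the evidence.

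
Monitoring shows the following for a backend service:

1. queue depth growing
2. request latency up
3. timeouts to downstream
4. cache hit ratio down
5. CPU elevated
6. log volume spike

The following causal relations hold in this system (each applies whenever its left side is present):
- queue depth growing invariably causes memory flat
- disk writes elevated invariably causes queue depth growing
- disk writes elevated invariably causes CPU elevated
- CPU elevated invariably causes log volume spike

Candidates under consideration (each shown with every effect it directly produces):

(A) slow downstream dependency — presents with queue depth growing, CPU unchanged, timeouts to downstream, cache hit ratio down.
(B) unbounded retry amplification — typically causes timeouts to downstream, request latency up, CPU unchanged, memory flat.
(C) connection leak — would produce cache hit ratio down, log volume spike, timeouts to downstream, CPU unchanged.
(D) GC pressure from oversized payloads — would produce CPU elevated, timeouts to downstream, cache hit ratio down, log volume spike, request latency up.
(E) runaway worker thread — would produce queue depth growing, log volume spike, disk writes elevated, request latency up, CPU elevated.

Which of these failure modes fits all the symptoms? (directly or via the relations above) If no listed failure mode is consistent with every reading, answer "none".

none

Testing each hypothesis:
(A) slow downstream dependency — fails on request latency up, CPU elevated, log volume spike (predicts CPU unchanged, not CPU elevated)
(B) unbounded retry amplification — queue depth growing miss; request latency up match; timeouts to downstream match; cache hit ratio down miss; CPU elevated miss; log volume spike miss
(C) connection leak — fails on queue depth growing, request latency up, CPU elevated (predicts CPU unchanged, not CPU elevated)
(D) GC pressure from oversized payloads — does not account for queue depth growing
(E) runaway worker thread — does not account for timeouts to downstream, cache hit ratio down
No candidate is consistent with all observations.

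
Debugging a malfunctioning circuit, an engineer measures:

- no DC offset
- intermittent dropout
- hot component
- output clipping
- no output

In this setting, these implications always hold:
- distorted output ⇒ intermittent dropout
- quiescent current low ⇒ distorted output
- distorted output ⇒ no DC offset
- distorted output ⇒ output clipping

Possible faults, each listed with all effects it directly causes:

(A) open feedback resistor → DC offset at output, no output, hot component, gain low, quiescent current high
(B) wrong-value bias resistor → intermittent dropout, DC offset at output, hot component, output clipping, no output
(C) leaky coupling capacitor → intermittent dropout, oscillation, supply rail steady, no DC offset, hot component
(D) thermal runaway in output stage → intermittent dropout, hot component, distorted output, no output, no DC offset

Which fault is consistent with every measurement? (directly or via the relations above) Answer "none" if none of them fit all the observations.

For each candidate, compare predicted effects to what was observed:
(A) open feedback resistor — no DC offset miss; intermittent dropout miss; hot component match; output clipping miss; no output match
(B) wrong-value bias resistor — fails on no DC offset (predicts DC offset at output, not no DC offset)
(C) leaky coupling capacitor — no DC offset match; intermittent dropout match; hot component match; output clipping miss; no output miss
(D) thermal runaway in output stage — no DC offset match; intermittent dropout match; hot component match; output clipping match (through distorted output → output clipping); no output match
Only (D) is consistent with every observation.

D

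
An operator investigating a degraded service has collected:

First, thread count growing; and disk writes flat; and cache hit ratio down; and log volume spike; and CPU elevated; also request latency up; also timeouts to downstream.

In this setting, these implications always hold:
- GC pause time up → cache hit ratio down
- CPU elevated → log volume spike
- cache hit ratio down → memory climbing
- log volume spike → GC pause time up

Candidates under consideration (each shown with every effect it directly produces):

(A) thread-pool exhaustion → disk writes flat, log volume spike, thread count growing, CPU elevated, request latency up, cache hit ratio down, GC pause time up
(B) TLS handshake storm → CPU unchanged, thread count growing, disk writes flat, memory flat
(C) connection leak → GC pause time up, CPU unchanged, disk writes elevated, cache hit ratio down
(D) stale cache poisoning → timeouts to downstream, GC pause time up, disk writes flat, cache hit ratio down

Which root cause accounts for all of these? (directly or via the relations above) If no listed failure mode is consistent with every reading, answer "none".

Per-candidate check:
(A) thread-pool exhaustion — thread count growing +; disk writes flat +; cache hit ratio down +; log volume spike +; CPU elevated +; request latency up +; timeouts to downstream -
(B) TLS handshake storm — thread count growing +; disk writes flat +; cache hit ratio down -; log volume spike -; CPU elevated -; request latency up -; timeouts to downstream -
(C) connection leak — fails on thread count growing, disk writes flat, log volume spike, CPU elevated, request latency up, timeouts to downstream (predicts disk writes elevated, not disk writes flat; predicts CPU unchanged, not CPU elevated)
(D) stale cache poisoning — does not account for thread count growing, log volume spike, CPU elevated, request latency up
Every candidate fails on at least one observation.

none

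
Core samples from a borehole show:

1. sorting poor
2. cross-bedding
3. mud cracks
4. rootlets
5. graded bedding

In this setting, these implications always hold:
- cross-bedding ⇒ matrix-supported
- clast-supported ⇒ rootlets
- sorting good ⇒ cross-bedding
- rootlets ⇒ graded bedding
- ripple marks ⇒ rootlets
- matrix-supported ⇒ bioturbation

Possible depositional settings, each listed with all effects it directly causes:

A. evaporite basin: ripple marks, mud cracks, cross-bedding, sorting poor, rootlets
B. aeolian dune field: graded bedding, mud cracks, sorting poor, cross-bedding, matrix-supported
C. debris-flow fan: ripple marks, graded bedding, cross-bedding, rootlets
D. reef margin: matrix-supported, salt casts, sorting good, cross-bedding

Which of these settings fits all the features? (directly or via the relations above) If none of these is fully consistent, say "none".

For each candidate, compare predicted effects to what was observed:
(A) evaporite basin — accounts for every observation (graded bedding by rootlets → graded bedding)
(B) aeolian dune field — sorting poor ✓; cross-bedding ✓; mud cracks ✓; rootlets ✗; graded bedding ✓
(C) debris-flow fan — does not account for sorting poor, mud cracks
(D) reef margin — fails on sorting poor, mud cracks, rootlets, graded bedding (predicts sorting good, not sorting poor)
(A) is the only candidate with no mismatches.

A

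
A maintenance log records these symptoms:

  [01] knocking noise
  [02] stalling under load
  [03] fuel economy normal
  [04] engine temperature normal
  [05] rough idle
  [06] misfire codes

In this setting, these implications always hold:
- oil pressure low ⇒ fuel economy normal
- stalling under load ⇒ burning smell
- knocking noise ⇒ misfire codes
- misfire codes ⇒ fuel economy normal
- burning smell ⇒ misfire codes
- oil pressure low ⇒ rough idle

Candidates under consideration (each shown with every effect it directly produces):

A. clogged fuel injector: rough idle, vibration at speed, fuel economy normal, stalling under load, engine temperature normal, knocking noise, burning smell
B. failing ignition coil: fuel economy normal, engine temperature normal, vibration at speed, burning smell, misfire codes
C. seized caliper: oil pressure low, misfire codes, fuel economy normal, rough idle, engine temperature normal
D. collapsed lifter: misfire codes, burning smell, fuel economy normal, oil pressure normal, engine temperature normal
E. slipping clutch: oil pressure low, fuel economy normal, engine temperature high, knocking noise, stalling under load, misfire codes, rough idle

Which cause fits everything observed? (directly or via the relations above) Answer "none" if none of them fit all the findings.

For each candidate, compare predicted effects to what was observed:
(A) clogged fuel injector — accounts for every observation (misfire codes via burning smell → misfire codes)
(B) failing ignition coil — knocking noise -; stalling under load -; fuel economy normal +; engine temperature normal +; rough idle -; misfire codes +
(C) seized caliper — knocking noise -; stalling under load -; fuel economy normal +; engine temperature normal +; rough idle +; misfire codes +
(D) collapsed lifter — does not account for knocking noise, stalling under load, rough idle
(E) slipping clutch — knocking noise +; stalling under load +; fuel economy normal +; engine temperature normal -; rough idle +; misfire codes +
(A) alone accounts for all the evidence.

A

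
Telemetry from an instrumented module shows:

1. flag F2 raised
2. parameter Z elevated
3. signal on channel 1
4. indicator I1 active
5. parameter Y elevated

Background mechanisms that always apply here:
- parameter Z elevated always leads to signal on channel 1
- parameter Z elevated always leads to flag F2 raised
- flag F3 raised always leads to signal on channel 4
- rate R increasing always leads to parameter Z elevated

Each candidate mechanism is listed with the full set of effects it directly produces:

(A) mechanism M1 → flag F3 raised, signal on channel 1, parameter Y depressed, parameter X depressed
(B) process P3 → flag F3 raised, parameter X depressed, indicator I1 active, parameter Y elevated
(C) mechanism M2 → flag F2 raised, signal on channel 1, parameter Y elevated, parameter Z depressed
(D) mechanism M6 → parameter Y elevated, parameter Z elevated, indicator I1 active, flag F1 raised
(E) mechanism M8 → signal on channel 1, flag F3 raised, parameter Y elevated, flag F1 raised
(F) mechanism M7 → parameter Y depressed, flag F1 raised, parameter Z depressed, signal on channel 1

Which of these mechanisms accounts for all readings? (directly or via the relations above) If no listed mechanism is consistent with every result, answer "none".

D

Checking each candidate against the observations:
(A) mechanism M1 — fails on flag F2 raised, parameter Z elevated, indicator I1 active, parameter Y elevated (predicts parameter Y depressed, not parameter Y elevated)
(B) process P3 — flag F2 raised NO; parameter Z elevated NO; signal on channel 1 NO; indicator I1 active yes; parameter Y elevated yes
(C) mechanism M2 — flag F2 raised yes; parameter Z elevated NO; signal on channel 1 yes; indicator I1 active NO; parameter Y elevated yes
(D) mechanism M6 — flag F2 raised yes (by parameter Z elevated → flag F2 raised); parameter Z elevated yes; signal on channel 1 yes (by parameter Z elevated → signal on channel 1); indicator I1 active yes; parameter Y elevated yes
(E) mechanism M8 — flag F2 raised NO; parameter Z elevated NO; signal on channel 1 yes; indicator I1 active NO; parameter Y elevated yes
(F) mechanism M7 — flag F2 raised NO; parameter Z elevated NO; signal on channel 1 yes; indicator I1 active NO; parameter Y elevated NO
Only (D) is consistent with every observation.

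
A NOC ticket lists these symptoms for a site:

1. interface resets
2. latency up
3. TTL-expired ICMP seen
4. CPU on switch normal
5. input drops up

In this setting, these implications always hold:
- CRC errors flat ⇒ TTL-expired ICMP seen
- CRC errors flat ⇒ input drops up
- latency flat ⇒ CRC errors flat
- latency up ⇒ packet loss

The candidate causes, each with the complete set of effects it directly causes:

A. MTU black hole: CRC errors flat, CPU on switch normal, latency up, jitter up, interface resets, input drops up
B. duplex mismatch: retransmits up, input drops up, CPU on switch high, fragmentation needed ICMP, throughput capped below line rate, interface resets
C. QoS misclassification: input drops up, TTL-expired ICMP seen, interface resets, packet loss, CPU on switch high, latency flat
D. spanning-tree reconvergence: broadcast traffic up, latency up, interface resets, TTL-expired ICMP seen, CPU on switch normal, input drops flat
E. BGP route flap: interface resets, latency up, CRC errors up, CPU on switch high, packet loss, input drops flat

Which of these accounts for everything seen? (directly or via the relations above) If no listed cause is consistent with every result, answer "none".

Per-candidate check:
(A) MTU black hole — interface resets ✓; latency up ✓; TTL-expired ICMP seen ✓ (via CRC errors flat → TTL-expired ICMP seen); CPU on switch normal ✓; input drops up ✓
(B) duplex mismatch — interface resets ✓; latency up ✗; TTL-expired ICMP seen ✗; CPU on switch normal ✗; input drops up ✓
(C) QoS misclassification — interface resets ✓; latency up ✗; TTL-expired ICMP seen ✓; CPU on switch normal ✗; input drops up ✓
(D) spanning-tree reconvergence — interface resets ✓; latency up ✓; TTL-expired ICMP seen ✓; CPU on switch normal ✓; input drops up ✗
(E) BGP route flap — interface resets ✓; latency up ✓; TTL-expired ICMP seen ✗; CPU on switch normal ✗; input drops up ✗
(A) is the only candidate with no mismatches.

A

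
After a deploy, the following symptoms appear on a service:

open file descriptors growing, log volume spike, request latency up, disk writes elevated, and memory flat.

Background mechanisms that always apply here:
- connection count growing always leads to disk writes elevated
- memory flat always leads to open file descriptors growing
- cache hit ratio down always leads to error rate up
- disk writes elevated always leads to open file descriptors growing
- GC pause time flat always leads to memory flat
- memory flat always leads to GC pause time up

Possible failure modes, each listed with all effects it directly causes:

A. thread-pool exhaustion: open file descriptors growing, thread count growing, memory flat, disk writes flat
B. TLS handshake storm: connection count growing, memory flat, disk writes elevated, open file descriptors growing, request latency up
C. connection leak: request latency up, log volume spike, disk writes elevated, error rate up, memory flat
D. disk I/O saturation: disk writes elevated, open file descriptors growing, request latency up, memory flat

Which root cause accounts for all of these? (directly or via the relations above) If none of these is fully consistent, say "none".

C

For each candidate, compare predicted effects to what was observed:
(A) thread-pool exhaustion — fails on log volume spike, request latency up, disk writes elevated (predicts disk writes flat, not disk writes elevated)
(B) TLS handshake storm — open file descriptors growing ✓; log volume spike ✗; request latency up ✓; disk writes elevated ✓; memory flat ✓
(C) connection leak — accounts for every observation (open file descriptors growing through disk writes elevated → open file descriptors growing)
(D) disk I/O saturation — does not account for log volume spike
(C) alone accounts for all the evidence.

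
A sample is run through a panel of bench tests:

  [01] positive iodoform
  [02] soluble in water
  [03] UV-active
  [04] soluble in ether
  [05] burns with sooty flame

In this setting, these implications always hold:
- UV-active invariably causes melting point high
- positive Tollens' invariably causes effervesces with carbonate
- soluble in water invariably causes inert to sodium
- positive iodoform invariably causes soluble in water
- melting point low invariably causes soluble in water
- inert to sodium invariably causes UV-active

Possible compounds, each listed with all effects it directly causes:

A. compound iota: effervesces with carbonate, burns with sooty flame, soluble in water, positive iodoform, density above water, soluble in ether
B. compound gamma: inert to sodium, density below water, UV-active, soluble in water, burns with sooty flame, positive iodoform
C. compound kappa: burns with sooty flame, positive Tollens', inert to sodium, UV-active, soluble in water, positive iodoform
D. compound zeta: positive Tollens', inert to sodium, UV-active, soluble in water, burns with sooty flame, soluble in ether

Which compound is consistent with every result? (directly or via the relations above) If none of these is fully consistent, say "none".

A

Testing each hypothesis:
(A) compound iota — accounts for every observation (UV-active via soluble in water → inert to sodium → UV-active)
(B) compound gamma — positive iodoform yes; soluble in water yes; UV-active yes; soluble in ether NO; burns with sooty flame yes
(C) compound kappa — does not account for soluble in ether
(D) compound zeta — does not account for positive iodoform
(A) is the only candidate with no mismatches.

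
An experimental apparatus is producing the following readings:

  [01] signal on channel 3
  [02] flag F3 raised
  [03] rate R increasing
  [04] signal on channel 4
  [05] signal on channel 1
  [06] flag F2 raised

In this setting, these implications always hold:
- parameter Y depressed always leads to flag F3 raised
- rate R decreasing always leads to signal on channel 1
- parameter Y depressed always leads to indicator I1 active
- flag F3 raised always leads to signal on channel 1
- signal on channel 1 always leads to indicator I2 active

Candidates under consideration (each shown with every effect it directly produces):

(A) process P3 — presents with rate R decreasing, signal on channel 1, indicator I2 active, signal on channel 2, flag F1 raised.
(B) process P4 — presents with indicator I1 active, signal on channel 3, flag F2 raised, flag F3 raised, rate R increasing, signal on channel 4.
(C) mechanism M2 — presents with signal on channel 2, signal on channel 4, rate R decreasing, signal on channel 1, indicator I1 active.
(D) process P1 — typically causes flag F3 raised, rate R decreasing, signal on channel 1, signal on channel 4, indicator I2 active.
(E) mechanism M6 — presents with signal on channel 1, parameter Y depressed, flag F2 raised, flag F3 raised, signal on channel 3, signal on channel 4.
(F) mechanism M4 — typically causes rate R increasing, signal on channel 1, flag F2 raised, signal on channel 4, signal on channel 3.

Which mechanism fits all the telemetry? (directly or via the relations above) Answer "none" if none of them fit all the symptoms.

B

Per-candidate check:
(A) process P3 — signal on channel 3 -; flag F3 raised -; rate R increasing -; signal on channel 4 -; signal on channel 1 +; flag F2 raised -
(B) process P4 — signal on channel 3 +; flag F3 raised +; rate R increasing +; signal on channel 4 +; signal on channel 1 + (through flag F3 raised → signal on channel 1); flag F2 raised +
(C) mechanism M2 — signal on channel 3 -; flag F3 raised -; rate R increasing -; signal on channel 4 +; signal on channel 1 +; flag F2 raised -
(D) process P1 — fails on signal on channel 3, rate R increasing, flag F2 raised (predicts rate R decreasing, not rate R increasing)
(E) mechanism M6 — does not account for rate R increasing
(F) mechanism M4 — does not account for flag F3 raised
Only (B) is consistent with every observation.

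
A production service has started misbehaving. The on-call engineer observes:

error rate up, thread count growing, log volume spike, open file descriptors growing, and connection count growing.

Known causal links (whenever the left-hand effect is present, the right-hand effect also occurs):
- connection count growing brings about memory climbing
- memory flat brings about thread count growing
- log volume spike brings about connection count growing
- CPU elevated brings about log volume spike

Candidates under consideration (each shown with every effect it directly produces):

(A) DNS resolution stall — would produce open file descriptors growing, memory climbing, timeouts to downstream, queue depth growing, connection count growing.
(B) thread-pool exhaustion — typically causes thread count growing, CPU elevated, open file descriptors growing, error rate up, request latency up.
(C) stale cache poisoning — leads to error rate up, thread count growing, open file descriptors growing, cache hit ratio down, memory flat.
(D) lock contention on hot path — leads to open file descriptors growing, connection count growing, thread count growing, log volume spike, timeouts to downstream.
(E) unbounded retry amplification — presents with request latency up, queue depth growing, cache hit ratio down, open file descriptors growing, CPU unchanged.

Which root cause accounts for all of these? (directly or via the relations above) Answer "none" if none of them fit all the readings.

Checking each candidate against the observations:
(A) DNS resolution stall — error rate up -; thread count growing -; log volume spike -; open file descriptors growing +; connection count growing +
(B) thread-pool exhaustion — accounts for every observation (log volume spike via CPU elevated → log volume spike)
(C) stale cache poisoning — error rate up +; thread count growing +; log volume spike -; open file descriptors growing +; connection count growing -
(D) lock contention on hot path — error rate up -; thread count growing +; log volume spike +; open file descriptors growing +; connection count growing +
(E) unbounded retry amplification — error rate up -; thread count growing -; log volume spike -; open file descriptors growing +; connection count growing -
(B) is the only candidate with no mismatches.

B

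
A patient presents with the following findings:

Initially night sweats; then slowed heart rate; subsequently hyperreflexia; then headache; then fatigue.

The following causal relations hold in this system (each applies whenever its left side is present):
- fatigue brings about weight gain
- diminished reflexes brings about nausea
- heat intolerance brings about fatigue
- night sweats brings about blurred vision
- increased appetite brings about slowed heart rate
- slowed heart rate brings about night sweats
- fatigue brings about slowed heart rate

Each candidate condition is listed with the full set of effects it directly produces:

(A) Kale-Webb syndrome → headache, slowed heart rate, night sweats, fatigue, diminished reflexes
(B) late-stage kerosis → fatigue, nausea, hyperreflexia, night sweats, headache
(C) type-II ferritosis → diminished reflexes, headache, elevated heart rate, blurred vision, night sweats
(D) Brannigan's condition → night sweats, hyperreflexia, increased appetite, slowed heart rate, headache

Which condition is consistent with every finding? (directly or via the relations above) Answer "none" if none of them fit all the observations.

B

Checking each candidate against the observations:
(A) Kale-Webb syndrome — fails on hyperreflexia (predicts diminished reflexes, not hyperreflexia)
(B) late-stage kerosis — night sweats match; slowed heart rate match (by fatigue → slowed heart rate); hyperreflexia match; headache match; fatigue match
(C) type-II ferritosis — night sweats match; slowed heart rate miss; hyperreflexia miss; headache match; fatigue miss
(D) Brannigan's condition — night sweats match; slowed heart rate match; hyperreflexia match; headache match; fatigue miss
Only (B) is consistent with every observation.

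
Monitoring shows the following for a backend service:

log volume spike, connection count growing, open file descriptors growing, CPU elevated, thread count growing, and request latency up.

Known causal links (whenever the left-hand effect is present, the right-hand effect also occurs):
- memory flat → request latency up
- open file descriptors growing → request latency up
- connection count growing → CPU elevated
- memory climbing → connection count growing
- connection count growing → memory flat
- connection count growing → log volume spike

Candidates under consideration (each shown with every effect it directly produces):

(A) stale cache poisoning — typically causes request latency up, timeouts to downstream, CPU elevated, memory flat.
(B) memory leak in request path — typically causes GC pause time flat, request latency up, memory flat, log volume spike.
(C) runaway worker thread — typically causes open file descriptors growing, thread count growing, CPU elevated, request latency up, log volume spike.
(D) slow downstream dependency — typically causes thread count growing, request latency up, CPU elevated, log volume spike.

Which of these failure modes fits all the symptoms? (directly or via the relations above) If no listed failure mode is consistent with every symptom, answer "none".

none

Testing each hypothesis:
(A) stale cache poisoning — log volume spike ✗; connection count growing ✗; open file descriptors growing ✗; CPU elevated ✓; thread count growing ✗; request latency up ✓
(B) memory leak in request path — log volume spike ✓; connection count growing ✗; open file descriptors growing ✗; CPU elevated ✗; thread count growing ✗; request latency up ✓
(C) runaway worker thread — log volume spike ✓; connection count growing ✗; open file descriptors growing ✓; CPU elevated ✓; thread count growing ✓; request latency up ✓
(D) slow downstream dependency — log volume spike ✓; connection count growing ✗; open file descriptors growing ✗; CPU elevated ✓; thread count growing ✓; request latency up ✓
Every candidate fails on at least one observation.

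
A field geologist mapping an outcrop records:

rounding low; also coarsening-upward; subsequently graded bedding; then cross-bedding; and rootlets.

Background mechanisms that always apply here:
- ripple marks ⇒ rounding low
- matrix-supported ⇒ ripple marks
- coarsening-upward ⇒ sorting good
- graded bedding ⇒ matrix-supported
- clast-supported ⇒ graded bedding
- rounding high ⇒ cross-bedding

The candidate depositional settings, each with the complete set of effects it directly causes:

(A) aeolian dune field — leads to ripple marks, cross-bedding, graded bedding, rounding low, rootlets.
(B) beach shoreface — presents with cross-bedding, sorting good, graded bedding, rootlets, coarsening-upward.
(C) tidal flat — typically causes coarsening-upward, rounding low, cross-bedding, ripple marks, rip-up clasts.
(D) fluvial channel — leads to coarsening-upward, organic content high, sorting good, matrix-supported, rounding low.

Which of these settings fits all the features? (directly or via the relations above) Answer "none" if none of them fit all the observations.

B

For each candidate, compare predicted effects to what was observed:
(A) aeolian dune field — rounding low yes; coarsening-upward NO; graded bedding yes; cross-bedding yes; rootlets yes
(B) beach shoreface — rounding low yes (through graded bedding → matrix-supported → ripple marks → rounding low); coarsening-upward yes; graded bedding yes; cross-bedding yes; rootlets yes
(C) tidal flat — does not account for graded bedding, rootlets
(D) fluvial channel — rounding low yes; coarsening-upward yes; graded bedding NO; cross-bedding NO; rootlets NO
(B) alone accounts for all the evidence.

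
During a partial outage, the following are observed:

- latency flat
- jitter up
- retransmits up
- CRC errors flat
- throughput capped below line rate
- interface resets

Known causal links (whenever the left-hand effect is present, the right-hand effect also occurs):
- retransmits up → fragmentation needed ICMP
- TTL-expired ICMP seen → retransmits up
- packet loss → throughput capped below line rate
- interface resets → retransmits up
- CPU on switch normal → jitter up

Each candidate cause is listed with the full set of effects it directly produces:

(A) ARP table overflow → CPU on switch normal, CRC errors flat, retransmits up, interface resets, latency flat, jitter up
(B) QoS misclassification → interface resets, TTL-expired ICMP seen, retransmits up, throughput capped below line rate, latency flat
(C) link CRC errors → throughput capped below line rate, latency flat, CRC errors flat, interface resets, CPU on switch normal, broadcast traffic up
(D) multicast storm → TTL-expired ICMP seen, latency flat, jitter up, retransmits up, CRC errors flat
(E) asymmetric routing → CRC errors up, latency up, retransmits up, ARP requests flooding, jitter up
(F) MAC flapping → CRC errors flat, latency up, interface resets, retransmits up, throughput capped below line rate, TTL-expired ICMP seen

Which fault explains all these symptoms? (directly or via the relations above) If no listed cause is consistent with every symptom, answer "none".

Checking each candidate against the observations:
(A) ARP table overflow — latency flat ✓; jitter up ✓; retransmits up ✓; CRC errors flat ✓; throughput capped below line rate ✗; interface resets ✓
(B) QoS misclassification — latency flat ✓; jitter up ✗; retransmits up ✓; CRC errors flat ✗; throughput capped below line rate ✓; interface resets ✓
(C) link CRC errors — accounts for every observation (jitter up by CPU on switch normal → jitter up)
(D) multicast storm — latency flat ✓; jitter up ✓; retransmits up ✓; CRC errors flat ✓; throughput capped below line rate ✗; interface resets ✗
(E) asymmetric routing — fails on latency flat, CRC errors flat, throughput capped below line rate, interface resets (predicts latency up, not latency flat; predicts CRC errors up, not CRC errors flat)
(F) MAC flapping — latency flat ✗; jitter up ✗; retransmits up ✓; CRC errors flat ✓; throughput capped below line rate ✓; interface resets ✓
(C) alone accounts for all the evidence.

C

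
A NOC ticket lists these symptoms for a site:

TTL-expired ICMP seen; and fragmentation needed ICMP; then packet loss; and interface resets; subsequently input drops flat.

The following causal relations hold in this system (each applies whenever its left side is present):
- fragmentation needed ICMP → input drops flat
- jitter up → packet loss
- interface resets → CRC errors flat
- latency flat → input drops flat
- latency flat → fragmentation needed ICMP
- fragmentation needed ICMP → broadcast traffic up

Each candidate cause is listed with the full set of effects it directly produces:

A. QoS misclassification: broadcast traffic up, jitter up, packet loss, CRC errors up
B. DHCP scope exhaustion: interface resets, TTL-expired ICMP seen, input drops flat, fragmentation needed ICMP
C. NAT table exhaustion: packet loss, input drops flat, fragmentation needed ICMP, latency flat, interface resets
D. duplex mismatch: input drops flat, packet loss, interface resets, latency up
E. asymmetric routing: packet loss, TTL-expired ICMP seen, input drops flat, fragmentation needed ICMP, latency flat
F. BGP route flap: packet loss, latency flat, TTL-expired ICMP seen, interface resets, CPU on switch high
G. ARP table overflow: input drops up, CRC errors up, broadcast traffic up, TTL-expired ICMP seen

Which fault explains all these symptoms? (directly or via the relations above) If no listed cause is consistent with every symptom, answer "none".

F

Testing each hypothesis:
(A) QoS misclassification — TTL-expired ICMP seen NO; fragmentation needed ICMP NO; packet loss yes; interface resets NO; input drops flat NO
(B) DHCP scope exhaustion — TTL-expired ICMP seen yes; fragmentation needed ICMP yes; packet loss NO; interface resets yes; input drops flat yes
(C) NAT table exhaustion — TTL-expired ICMP seen NO; fragmentation needed ICMP yes; packet loss yes; interface resets yes; input drops flat yes
(D) duplex mismatch — does not account for TTL-expired ICMP seen, fragmentation needed ICMP
(E) asymmetric routing — does not account for interface resets
(F) BGP route flap — TTL-expired ICMP seen yes; fragmentation needed ICMP yes (via latency flat → fragmentation needed ICMP); packet loss yes; interface resets yes; input drops flat yes (via latency flat → input drops flat)
(G) ARP table overflow — TTL-expired ICMP seen yes; fragmentation needed ICMP NO; packet loss NO; interface resets NO; input drops flat NO
(F) is the only candidate with no mismatches.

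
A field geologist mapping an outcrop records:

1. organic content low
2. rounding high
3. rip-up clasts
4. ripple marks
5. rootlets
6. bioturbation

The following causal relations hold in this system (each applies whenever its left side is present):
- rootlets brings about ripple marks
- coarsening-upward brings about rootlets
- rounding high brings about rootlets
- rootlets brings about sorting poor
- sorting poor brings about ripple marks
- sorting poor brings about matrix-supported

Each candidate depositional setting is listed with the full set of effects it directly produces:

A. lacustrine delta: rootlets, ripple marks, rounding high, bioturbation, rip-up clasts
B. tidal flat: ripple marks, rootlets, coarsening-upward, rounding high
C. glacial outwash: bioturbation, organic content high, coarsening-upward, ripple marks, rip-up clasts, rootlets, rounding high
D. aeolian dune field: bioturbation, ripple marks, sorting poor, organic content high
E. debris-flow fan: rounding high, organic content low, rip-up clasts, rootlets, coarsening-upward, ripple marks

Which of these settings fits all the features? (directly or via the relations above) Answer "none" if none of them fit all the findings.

none

Per-candidate check:
(A) lacustrine delta — organic content low NO; rounding high yes; rip-up clasts yes; ripple marks yes; rootlets yes; bioturbation yes
(B) tidal flat — does not account for organic content low, rip-up clasts, bioturbation
(C) glacial outwash — fails on organic content low (predicts organic content high, not organic content low)
(D) aeolian dune field — organic content low NO; rounding high NO; rip-up clasts NO; ripple marks yes; rootlets NO; bioturbation yes
(E) debris-flow fan — organic content low yes; rounding high yes; rip-up clasts yes; ripple marks yes; rootlets yes; bioturbation NO
No candidate is consistent with all observations.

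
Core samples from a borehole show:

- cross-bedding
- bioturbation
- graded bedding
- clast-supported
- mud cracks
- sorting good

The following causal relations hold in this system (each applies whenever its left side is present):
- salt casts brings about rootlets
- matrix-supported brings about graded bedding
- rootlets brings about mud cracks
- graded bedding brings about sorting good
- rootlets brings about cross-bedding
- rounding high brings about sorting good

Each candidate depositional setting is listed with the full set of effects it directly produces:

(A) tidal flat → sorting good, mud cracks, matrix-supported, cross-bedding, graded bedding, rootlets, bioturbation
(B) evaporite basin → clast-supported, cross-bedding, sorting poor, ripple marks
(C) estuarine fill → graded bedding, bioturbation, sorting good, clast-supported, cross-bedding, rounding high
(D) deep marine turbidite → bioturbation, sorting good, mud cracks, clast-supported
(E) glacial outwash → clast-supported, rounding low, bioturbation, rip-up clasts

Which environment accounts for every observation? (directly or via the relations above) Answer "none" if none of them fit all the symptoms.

none

Testing each hypothesis:
(A) tidal flat — cross-bedding ✓; bioturbation ✓; graded bedding ✓; clast-supported ✗; mud cracks ✓; sorting good ✓
(B) evaporite basin — cross-bedding ✓; bioturbation ✗; graded bedding ✗; clast-supported ✓; mud cracks ✗; sorting good ✗
(C) estuarine fill — cross-bedding ✓; bioturbation ✓; graded bedding ✓; clast-supported ✓; mud cracks ✗; sorting good ✓
(D) deep marine turbidite — cross-bedding ✗; bioturbation ✓; graded bedding ✗; clast-supported ✓; mud cracks ✓; sorting good ✓
(E) glacial outwash — cross-bedding ✗; bioturbation ✓; graded bedding ✗; clast-supported ✓; mud cracks ✗; sorting good ✗
Every candidate fails on at least one observation.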